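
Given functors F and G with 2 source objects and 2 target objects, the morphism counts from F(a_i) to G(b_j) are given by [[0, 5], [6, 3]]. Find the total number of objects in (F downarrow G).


Objects of (F downarrow G) are triples (a, b, h: F(a)->G(b)).
The count equals the sum of all entries in the hom-matrix.
sum(row 0) = 5
sum(row 1) = 9
Grand total = 14

14


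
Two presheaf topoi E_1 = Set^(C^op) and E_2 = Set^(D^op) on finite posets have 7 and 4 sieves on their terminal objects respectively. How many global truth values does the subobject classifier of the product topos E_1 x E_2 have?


In a product of presheaf topoi E_1 x E_2, the subobject classifier
is Omega = Omega_1 x Omega_2 (componentwise), so
|Omega(top)| = |Omega_1(top_1)| * |Omega_2(top_2)|.
= 7 * 4 = 28.

28


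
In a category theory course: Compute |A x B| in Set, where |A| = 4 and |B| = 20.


In Set, the product A x B is the Cartesian product.
By the universal property, |A x B| = |A| * |B|.
|A x B| = 4 * 20 = 80

80


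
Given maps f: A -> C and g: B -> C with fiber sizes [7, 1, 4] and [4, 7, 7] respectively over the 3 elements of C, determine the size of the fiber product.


The pullback A x_C B consists of pairs (a, b) with f(a) = g(b).
For each element c in C, the fiber product has |f^-1(c)| * |g^-1(c)| elements.
Summing over C: 7 * 4 + 1 * 7 + 4 * 7
= 28 + 7 + 28 = 63

63


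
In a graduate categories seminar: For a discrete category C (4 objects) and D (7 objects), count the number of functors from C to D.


A functor from a discrete category C to D is determined by
where each object maps. Each of the 4 objects of C can map
to any of the 7 objects of D independently.
Number of functors = 7^4 = 2401

2401


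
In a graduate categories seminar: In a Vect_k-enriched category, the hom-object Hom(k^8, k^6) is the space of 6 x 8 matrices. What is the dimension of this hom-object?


In Vect-enriched categories, Hom(k^n, k^m) is the space of m x n matrices.
dim(Hom(k^8, k^6)) = 6 * 8 = 48

48


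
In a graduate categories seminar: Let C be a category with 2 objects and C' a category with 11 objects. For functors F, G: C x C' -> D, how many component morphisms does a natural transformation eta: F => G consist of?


A natural transformation eta: F => G assigns one component morphism per
object of the domain category.
The domain is the product category C x C', so
|Ob(C x C')| = |Ob(C)| * |Ob(C')| = 2 * 11 = 22.
Therefore eta has 22 component morphisms.

22


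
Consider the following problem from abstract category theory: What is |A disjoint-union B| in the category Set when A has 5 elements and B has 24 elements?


In Set, the coproduct A + B is the disjoint union.
|A + B| = |A| + |B| = 5 + 24 = 29

29


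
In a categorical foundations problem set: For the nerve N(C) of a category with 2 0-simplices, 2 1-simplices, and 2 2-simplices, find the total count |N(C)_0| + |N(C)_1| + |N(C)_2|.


The 2-skeleton of the nerve N(C) consists of simplices in dimensions 0, 1, 2:
  |N(C)_0| = 2 (objects)
  |N(C)_1| = 2 (morphisms)
  |N(C)_2| = 2 (composable pairs)
Total = 2 + 2 + 2 = 6

6


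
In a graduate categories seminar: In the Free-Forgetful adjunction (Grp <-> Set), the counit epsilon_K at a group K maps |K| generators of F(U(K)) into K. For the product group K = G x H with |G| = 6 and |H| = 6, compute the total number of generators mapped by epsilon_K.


The counit epsilon_K: F(U(K)) -> K of the Free-Forgetful adjunction
maps |K| generators of F(U(K)) into K. For K = G x H (the product group),
|G x H| = |G| * |H|.
Total generators mapped = 6 * 6 = 36.

36


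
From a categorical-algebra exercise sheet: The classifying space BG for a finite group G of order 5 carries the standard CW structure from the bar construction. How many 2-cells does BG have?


In the bar-construction CW model of BG, the n-cells are indexed by
n-tuples [g_1|...|g_n] of non-identity elements of G (degenerate
simplices with some g_i = e do not contribute cells), so there are
(|G| - 1)^n n-cells.
For dim = 2 with |G| = 5:
cells = (5 - 1)^2 = 4^2 = 16

16


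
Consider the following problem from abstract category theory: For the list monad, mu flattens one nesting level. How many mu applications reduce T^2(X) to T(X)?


Each application of mu: T^2 -> T removes one layer of nesting.
Starting at depth 2 (i.e., T^2(X)), we need to reach T(X).
Number of mu applications = 2 - 1 = 1

1


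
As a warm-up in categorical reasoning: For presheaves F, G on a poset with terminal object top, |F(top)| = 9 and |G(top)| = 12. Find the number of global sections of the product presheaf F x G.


Global sections of a presheaf on a poset with terminal top satisfy
Gamma(H) ~ H(top). Presheaves admit pointwise products, so
(F x G)(top) = F(top) x G(top) (Cartesian product).
|Gamma(F x G)| = |F(top)| * |G(top)| = 9 * 12 = 108.

108


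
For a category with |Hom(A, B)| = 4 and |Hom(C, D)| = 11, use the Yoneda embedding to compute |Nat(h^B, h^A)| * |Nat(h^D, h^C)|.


By the Yoneda lemma, Nat(h^B, h^A) is isomorphic to Hom(A, B),
so |Nat(h^B, h^A)| = |Hom(A, B)| and |Nat(h^D, h^C)| = |Hom(C, D)|.
|Hom(A, B)| = 4, |Hom(C, D)| = 11.
|Nat(h^B, h^A) x Nat(h^D, h^C)| = 4 * 11 = 44

44


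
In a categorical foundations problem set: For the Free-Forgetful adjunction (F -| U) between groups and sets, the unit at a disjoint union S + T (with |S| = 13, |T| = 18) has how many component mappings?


The unit eta_X: X -> U(F(X)) of the Free-Forgetful adjunction
maps each element of X to a generator of F(X). For X = S + T (disjoint
union in Set), |S + T| = |S| + |T|.
Total mappings = 13 + 18 = 31.

31


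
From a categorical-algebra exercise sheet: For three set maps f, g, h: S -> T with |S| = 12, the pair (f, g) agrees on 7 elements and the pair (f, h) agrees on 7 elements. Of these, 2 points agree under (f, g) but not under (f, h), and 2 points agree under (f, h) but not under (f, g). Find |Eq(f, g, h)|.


Eq(f, g, h) is the triple-agreement set: points in S where all three
maps take the same value. Using inclusion-exclusion on the pairwise data:
Pair (f, g) agrees on 7 points; pair (f, h) on 7 points.
Points agreeing under (f, g) but not (f, h) = 2; under (f, h) but not (f, g) = 2.
Triple-agreement = agreement-in-(f, g) minus points that agree under (f, g) but not (f, h):
|Eq(f, g, h)| = 7 - 2 = 5
(cross-check via (f, h): 7 - 2 = 5.)

5


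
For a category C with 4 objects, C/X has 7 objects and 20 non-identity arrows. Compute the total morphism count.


In the slice category C/X, objects are morphisms to X.
Identity morphisms: 7 (one per object of C/X).
Non-identity morphisms: 20.
Total = 7 + 20 = 27

27


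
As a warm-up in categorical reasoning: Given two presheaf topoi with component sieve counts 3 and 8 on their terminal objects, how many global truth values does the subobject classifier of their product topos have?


In a product of presheaf topoi E_1 x E_2, the subobject classifier
is Omega = Omega_1 x Omega_2 (componentwise), so
|Omega(top)| = |Omega_1(top_1)| * |Omega_2(top_2)|.
= 3 * 8 = 24.

24


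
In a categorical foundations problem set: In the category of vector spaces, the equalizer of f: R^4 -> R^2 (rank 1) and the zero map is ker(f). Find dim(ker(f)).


The equalizer of f and the zero map is ker(f).
By the rank-nullity theorem: dim(ker(f)) = dim(domain) - rank(f).
dim(ker(f)) = 4 - 1 = 3

3


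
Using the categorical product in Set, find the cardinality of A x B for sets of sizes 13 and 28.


In Set, the product A x B is the Cartesian product.
By the universal property, |A x B| = |A| * |B|.
|A x B| = 13 * 28 = 364

364


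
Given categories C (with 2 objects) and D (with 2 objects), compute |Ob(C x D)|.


The product category C x D has objects that are pairs (c, d).
Number of pairs = |Ob(C)| * |Ob(D)| = 2 * 2 = 4

4


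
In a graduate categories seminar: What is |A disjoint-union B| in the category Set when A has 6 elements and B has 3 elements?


In Set, the coproduct A + B is the disjoint union.
|A + B| = |A| + |B| = 6 + 3 = 9

9


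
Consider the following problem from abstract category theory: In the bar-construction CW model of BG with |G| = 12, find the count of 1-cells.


In the bar-construction CW model of BG, the n-cells are indexed by
n-tuples [g_1|...|g_n] of non-identity elements of G (degenerate
simplices with some g_i = e do not contribute cells), so there are
(|G| - 1)^n n-cells.
For dim = 1 with |G| = 12:
cells = (12 - 1)^1 = 11^1 = 11

11


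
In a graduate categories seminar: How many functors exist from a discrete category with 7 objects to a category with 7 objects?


A functor from a discrete category C to D is determined by
where each object maps. Each of the 7 objects of C can map
to any of the 7 objects of D independently.
Number of functors = 7^7 = 823543

823543


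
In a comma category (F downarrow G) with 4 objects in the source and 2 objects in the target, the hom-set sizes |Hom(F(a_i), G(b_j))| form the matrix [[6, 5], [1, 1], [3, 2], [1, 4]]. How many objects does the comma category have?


Objects of (F downarrow G) are triples (a, b, h: F(a)->G(b)).
The count equals the sum of all entries in the hom-matrix.
sum(row 0) = 11
sum(row 1) = 2
sum(row 2) = 5
sum(row 3) = 5
Grand total = 23

23


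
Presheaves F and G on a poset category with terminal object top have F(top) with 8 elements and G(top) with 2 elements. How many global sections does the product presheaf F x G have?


Global sections of a presheaf on a poset with terminal top satisfy
Gamma(H) ~ H(top). Presheaves admit pointwise products, so
(F x G)(top) = F(top) x G(top) (Cartesian product).
|Gamma(F x G)| = |F(top)| * |G(top)| = 8 * 2 = 16.

16


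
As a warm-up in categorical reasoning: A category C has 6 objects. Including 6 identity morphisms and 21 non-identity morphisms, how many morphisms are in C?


Each object has an identity morphism, giving 6 identities.
Adding the 21 non-identity morphisms:
Total = 6 + 21 = 27

27


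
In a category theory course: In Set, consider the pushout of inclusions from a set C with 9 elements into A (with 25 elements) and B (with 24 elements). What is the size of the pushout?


The pushout A +_C B identifies the images of C in A and B.
|A +_C B| = |A| + |B| - |C| (for injections).
= 25 + 24 - 9 = 40

40


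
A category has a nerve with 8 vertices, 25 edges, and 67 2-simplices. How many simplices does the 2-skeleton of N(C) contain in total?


The 2-skeleton of the nerve N(C) consists of simplices in dimensions 0, 1, 2:
  |N(C)_0| = 8 (objects)
  |N(C)_1| = 25 (morphisms)
  |N(C)_2| = 67 (composable pairs)
Total = 8 + 25 + 67 = 100

100


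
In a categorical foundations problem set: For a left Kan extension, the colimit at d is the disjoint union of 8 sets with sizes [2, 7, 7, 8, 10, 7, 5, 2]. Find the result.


Pointwise, the left Kan extension (Lan_F H)(d) is the colimit, indexed
by the comma category (F downarrow d), of H composed with the
projection (F downarrow d) -> C. Here that colimit is given
as a coproduct (disjoint union) of sets, so its cardinality is the
sum of the sizes of the summands.
Coproduct of sets with sizes: 2 + 7 + 7 + 8 + 10 + 7 + 5 + 2
= 48

48


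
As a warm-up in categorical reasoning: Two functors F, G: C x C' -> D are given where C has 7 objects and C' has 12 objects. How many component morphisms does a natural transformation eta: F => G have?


A natural transformation eta: F => G assigns one component morphism per
object of the domain category.
The domain is the product category C x C', so
|Ob(C x C')| = |Ob(C)| * |Ob(C')| = 7 * 12 = 84.
Therefore eta has 84 component morphisms.

84


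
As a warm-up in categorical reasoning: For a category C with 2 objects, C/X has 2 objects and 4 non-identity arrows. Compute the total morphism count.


In the slice category C/X, objects are morphisms to X.
Identity morphisms: 2 (one per object of C/X).
Non-identity morphisms: 4.
Total = 2 + 4 = 6

6


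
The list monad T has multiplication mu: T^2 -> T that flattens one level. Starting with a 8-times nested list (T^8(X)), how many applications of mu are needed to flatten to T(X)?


Each application of mu: T^2 -> T removes one layer of nesting.
Starting at depth 8 (i.e., T^8(X)), we need to reach T(X).
Number of mu applications = 8 - 1 = 7

7


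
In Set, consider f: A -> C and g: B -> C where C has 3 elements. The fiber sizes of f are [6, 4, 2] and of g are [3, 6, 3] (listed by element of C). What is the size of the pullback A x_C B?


The pullback A x_C B consists of pairs (a, b) with f(a) = g(b).
For each element c in C, the fiber product has |f^-1(c)| * |g^-1(c)| elements.
Summing over C: 6 * 3 + 4 * 6 + 2 * 3
= 18 + 24 + 6 = 48

48


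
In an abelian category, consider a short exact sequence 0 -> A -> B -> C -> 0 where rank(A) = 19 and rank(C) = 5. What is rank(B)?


For a short exact sequence 0 -> A -> B -> C -> 0,
rank is additive: rank(B) = rank(A) + rank(C).
rank(B) = 19 + 5 = 24

24


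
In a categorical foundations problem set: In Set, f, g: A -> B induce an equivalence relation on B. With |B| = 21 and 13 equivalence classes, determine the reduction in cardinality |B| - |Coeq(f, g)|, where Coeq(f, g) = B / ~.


The coequalizer Coeq(f, g) = B / ~ has one element per equivalence class.
|B| = 21, |Coeq(f, g)| = 13.
|B| - |Coeq(f, g)| = 21 - 13 = 8.

8


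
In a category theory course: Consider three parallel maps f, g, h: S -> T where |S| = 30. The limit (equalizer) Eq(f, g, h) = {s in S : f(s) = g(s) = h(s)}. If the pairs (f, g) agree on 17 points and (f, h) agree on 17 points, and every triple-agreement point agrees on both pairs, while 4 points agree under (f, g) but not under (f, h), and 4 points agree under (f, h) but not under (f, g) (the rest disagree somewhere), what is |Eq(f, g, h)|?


Eq(f, g, h) is the triple-agreement set: points in S where all three
maps take the same value. Using inclusion-exclusion on the pairwise data:
Pair (f, g) agrees on 17 points; pair (f, h) on 17 points.
Points agreeing under (f, g) but not (f, h) = 4; under (f, h) but not (f, g) = 4.
Triple-agreement = agreement-in-(f, g) minus points that agree under (f, g) but not (f, h):
|Eq(f, g, h)| = 17 - 4 = 13
(cross-check via (f, h): 17 - 4 = 13.)

13


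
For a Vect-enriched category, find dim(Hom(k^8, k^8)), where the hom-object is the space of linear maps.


In Vect-enriched categories, Hom(k^n, k^m) is the space of m x n matrices.
dim(Hom(k^8, k^8)) = 8 * 8 = 64

64


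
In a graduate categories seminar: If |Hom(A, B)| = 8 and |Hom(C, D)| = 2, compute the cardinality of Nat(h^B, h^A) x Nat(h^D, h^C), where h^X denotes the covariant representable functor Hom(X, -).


By the Yoneda lemma, Nat(h^B, h^A) is isomorphic to Hom(A, B),
so |Nat(h^B, h^A)| = |Hom(A, B)| and |Nat(h^D, h^C)| = |Hom(C, D)|.
|Hom(A, B)| = 8, |Hom(C, D)| = 2.
|Nat(h^B, h^A) x Nat(h^D, h^C)| = 8 * 2 = 16

16


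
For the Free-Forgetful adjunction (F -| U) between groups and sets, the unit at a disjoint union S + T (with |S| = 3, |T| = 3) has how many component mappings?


The unit eta_X: X -> U(F(X)) of the Free-Forgetful adjunction
maps each element of X to a generator of F(X). For X = S + T (disjoint
union in Set), |S + T| = |S| + |T|.
Total mappings = 3 + 3 = 6.

6


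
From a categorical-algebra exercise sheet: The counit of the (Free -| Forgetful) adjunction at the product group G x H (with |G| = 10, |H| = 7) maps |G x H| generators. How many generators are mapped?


The counit epsilon_K: F(U(K)) -> K of the Free-Forgetful adjunction
maps |K| generators of F(U(K)) into K. For K = G x H (the product group),
|G x H| = |G| * |H|.
Total generators mapped = 10 * 7 = 70.

70


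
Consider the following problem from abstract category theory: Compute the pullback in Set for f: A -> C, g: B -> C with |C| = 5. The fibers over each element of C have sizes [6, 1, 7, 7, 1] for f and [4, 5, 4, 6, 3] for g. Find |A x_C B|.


The pullback A x_C B consists of pairs (a, b) with f(a) = g(b).
For each element c in C, the fiber product has |f^-1(c)| * |g^-1(c)| elements.
Summing over C: 6 * 4 + 1 * 5 + 7 * 4 + 7 * 6 + 1 * 3
= 24 + 5 + 28 + 42 + 3 = 102

102


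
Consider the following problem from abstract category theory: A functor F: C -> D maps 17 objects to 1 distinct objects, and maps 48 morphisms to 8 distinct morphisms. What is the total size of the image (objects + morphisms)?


The image of F consists of distinct objects and distinct morphisms.
|Im(F)| on objects = 1
|Im(F)| on morphisms = 8
Total image cardinality = 1 + 8 = 9

9


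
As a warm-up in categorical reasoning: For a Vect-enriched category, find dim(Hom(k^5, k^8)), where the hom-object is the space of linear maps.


In Vect-enriched categories, Hom(k^n, k^m) is the space of m x n matrices.
dim(Hom(k^5, k^8)) = 8 * 5 = 40

40


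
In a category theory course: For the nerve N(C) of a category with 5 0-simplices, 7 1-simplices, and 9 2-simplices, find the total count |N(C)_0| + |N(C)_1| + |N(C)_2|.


The 2-skeleton of the nerve N(C) consists of simplices in dimensions 0, 1, 2:
  |N(C)_0| = 5 (objects)
  |N(C)_1| = 7 (morphisms)
  |N(C)_2| = 9 (composable pairs)
Total = 5 + 7 + 9 = 21

21


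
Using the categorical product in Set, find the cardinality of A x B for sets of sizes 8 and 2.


In Set, the product A x B is the Cartesian product.
By the universal property, |A x B| = |A| * |B|.
|A x B| = 8 * 2 = 16

16


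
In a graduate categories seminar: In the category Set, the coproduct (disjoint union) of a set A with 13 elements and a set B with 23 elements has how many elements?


In Set, the coproduct A + B is the disjoint union.
|A + B| = |A| + |B| = 13 + 23 = 36

36


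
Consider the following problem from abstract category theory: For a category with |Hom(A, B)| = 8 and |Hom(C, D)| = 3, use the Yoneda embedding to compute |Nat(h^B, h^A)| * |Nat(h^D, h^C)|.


By the Yoneda lemma, Nat(h^B, h^A) is isomorphic to Hom(A, B),
so |Nat(h^B, h^A)| = |Hom(A, B)| and |Nat(h^D, h^C)| = |Hom(C, D)|.
|Hom(A, B)| = 8, |Hom(C, D)| = 3.
|Nat(h^B, h^A) x Nat(h^D, h^C)| = 8 * 3 = 24

24


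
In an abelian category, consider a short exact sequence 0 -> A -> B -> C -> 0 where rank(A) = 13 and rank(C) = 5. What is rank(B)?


For a short exact sequence 0 -> A -> B -> C -> 0,
rank is additive: rank(B) = rank(A) + rank(C).
rank(B) = 13 + 5 = 18

18


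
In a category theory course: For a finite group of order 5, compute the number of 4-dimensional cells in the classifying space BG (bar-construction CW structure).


In the bar-construction CW model of BG, the n-cells are indexed by
n-tuples [g_1|...|g_n] of non-identity elements of G (degenerate
simplices with some g_i = e do not contribute cells), so there are
(|G| - 1)^n n-cells.
For dim = 4 with |G| = 5:
cells = (5 - 1)^4 = 4^4 = 256

256


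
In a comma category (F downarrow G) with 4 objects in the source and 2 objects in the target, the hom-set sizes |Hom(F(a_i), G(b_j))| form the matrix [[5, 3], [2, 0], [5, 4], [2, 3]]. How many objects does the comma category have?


Objects of (F downarrow G) are triples (a, b, h: F(a)->G(b)).
The count equals the sum of all entries in the hom-matrix.
sum(row 0) = 8
sum(row 1) = 2
sum(row 2) = 9
sum(row 3) = 5
Grand total = 24

24


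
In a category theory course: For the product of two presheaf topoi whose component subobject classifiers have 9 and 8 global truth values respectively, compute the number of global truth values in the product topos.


In a product of presheaf topoi E_1 x E_2, the subobject classifier
is Omega = Omega_1 x Omega_2 (componentwise), so
|Omega(top)| = |Omega_1(top_1)| * |Omega_2(top_2)|.
= 9 * 8 = 72.

72


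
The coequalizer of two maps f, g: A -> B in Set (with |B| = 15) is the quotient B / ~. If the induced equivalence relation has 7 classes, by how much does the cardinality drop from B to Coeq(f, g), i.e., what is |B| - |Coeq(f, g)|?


The coequalizer Coeq(f, g) = B / ~ has one element per equivalence class.
|B| = 15, |Coeq(f, g)| = 7.
|B| - |Coeq(f, g)| = 15 - 7 = 8.

8


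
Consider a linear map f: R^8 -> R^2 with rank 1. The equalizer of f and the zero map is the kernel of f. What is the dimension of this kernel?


The equalizer of f and the zero map is ker(f).
By the rank-nullity theorem: dim(ker(f)) = dim(domain) - rank(f).
dim(ker(f)) = 8 - 1 = 7

7


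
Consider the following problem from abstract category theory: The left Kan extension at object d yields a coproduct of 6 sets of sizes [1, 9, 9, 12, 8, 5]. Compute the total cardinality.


Pointwise, the left Kan extension (Lan_F H)(d) is the colimit, indexed
by the comma category (F downarrow d), of H composed with the
projection (F downarrow d) -> C. Here that colimit is given
as a coproduct (disjoint union) of sets, so its cardinality is the
sum of the sizes of the summands.
Coproduct of sets with sizes: 1 + 9 + 9 + 12 + 8 + 5
= 44

44


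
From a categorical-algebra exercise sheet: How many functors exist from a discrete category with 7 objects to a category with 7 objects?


A functor from a discrete category C to D is determined by
where each object maps. Each of the 7 objects of C can map
to any of the 7 objects of D independently.
Number of functors = 7^7 = 823543

823543


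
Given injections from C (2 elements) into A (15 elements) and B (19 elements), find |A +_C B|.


The pushout A +_C B identifies the images of C in A and B.
|A +_C B| = |A| + |B| - |C| (for injections).
= 15 + 19 - 2 = 32

32


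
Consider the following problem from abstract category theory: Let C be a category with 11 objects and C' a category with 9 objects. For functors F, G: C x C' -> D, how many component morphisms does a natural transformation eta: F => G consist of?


A natural transformation eta: F => G assigns one component morphism per
object of the domain category.
The domain is the product category C x C', so
|Ob(C x C')| = |Ob(C)| * |Ob(C')| = 11 * 9 = 99.
Therefore eta has 99 component morphisms.

99


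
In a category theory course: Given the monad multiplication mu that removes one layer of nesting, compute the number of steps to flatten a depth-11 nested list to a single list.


Each application of mu: T^2 -> T removes one layer of nesting.
Starting at depth 11 (i.e., T^11(X)), we need to reach T(X).
Number of mu applications = 11 - 1 = 10

10


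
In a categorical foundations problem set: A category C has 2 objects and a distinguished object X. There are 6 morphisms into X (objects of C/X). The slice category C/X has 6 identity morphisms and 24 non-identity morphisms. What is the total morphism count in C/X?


In the slice category C/X, objects are morphisms to X.
Identity morphisms: 6 (one per object of C/X).
Non-identity morphisms: 24.
Total = 6 + 24 = 30

30


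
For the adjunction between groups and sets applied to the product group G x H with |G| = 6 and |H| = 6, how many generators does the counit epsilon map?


The counit epsilon_K: F(U(K)) -> K of the Free-Forgetful adjunction
maps |K| generators of F(U(K)) into K. For K = G x H (the product group),
|G x H| = |G| * |H|.
Total generators mapped = 6 * 6 = 36.

36


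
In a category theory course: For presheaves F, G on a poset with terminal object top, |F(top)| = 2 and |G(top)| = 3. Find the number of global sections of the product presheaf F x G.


Global sections of a presheaf on a poset with terminal top satisfy
Gamma(H) ~ H(top). Presheaves admit pointwise products, so
(F x G)(top) = F(top) x G(top) (Cartesian product).
|Gamma(F x G)| = |F(top)| * |G(top)| = 2 * 3 = 6.

6


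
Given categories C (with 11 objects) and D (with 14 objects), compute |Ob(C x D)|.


The product category C x D has objects that are pairs (c, d).
Number of pairs = |Ob(C)| * |Ob(D)| = 11 * 14 = 154

154


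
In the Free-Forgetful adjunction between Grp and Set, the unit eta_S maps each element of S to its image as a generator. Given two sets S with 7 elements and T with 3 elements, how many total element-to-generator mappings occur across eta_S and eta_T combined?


The unit eta_X: X -> U(F(X)) of the Free-Forgetful adjunction
maps each element of X to a generator of F(X). For X = S + T (disjoint
union in Set), |S + T| = |S| + |T|.
Total mappings = 7 + 3 = 10.

10


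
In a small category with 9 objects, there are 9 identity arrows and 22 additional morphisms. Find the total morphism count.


Each object has an identity morphism, giving 9 identities.
Adding the 22 non-identity morphisms:
Total = 9 + 22 = 31

31


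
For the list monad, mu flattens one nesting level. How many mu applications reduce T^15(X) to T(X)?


Each application of mu: T^2 -> T removes one layer of nesting.
Starting at depth 15 (i.e., T^15(X)), we need to reach T(X).
Number of mu applications = 15 - 1 = 14

14


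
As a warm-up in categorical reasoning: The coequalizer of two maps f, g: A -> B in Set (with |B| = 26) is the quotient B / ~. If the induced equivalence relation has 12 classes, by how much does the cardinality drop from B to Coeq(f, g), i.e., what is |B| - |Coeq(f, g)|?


The coequalizer Coeq(f, g) = B / ~ has one element per equivalence class.
|B| = 26, |Coeq(f, g)| = 12.
|B| - |Coeq(f, g)| = 26 - 12 = 14.

14


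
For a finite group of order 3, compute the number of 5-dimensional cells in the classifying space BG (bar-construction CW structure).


In the bar-construction CW model of BG, the n-cells are indexed by
n-tuples [g_1|...|g_n] of non-identity elements of G (degenerate
simplices with some g_i = e do not contribute cells), so there are
(|G| - 1)^n n-cells.
For dim = 5 with |G| = 3:
cells = (3 - 1)^5 = 2^5 = 32

32


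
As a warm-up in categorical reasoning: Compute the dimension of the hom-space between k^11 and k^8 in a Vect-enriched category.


In Vect-enriched categories, Hom(k^n, k^m) is the space of m x n matrices.
dim(Hom(k^11, k^8)) = 8 * 11 = 88

88


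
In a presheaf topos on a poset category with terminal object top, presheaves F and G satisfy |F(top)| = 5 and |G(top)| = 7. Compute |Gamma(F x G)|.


Global sections of a presheaf on a poset with terminal top satisfy
Gamma(H) ~ H(top). Presheaves admit pointwise products, so
(F x G)(top) = F(top) x G(top) (Cartesian product).
|Gamma(F x G)| = |F(top)| * |G(top)| = 5 * 7 = 35.

35


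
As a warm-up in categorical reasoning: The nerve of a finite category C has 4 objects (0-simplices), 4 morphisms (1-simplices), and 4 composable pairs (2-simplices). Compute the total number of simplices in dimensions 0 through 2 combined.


The 2-skeleton of the nerve N(C) consists of simplices in dimensions 0, 1, 2:
  |N(C)_0| = 4 (objects)
  |N(C)_1| = 4 (morphisms)
  |N(C)_2| = 4 (composable pairs)
Total = 4 + 4 + 4 = 12

12


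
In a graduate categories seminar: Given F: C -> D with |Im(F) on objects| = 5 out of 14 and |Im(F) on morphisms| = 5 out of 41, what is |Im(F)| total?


The image of F consists of distinct objects and distinct morphisms.
|Im(F)| on objects = 5
|Im(F)| on morphisms = 5
Total image cardinality = 5 + 5 = 10

10


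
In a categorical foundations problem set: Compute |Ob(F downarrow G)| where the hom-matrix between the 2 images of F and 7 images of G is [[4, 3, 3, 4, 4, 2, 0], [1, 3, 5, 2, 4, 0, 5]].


Objects of (F downarrow G) are triples (a, b, h: F(a)->G(b)).
The count equals the sum of all entries in the hom-matrix.
sum(row 0) = 20
sum(row 1) = 20
Grand total = 40

40


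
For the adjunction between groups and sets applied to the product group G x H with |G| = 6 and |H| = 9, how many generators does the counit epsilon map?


The counit epsilon_K: F(U(K)) -> K of the Free-Forgetful adjunction
maps |K| generators of F(U(K)) into K. For K = G x H (the product group),
|G x H| = |G| * |H|.
Total generators mapped = 6 * 9 = 54.

54


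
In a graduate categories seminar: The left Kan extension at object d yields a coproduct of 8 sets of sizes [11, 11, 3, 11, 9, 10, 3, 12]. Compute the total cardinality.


Pointwise, the left Kan extension (Lan_F H)(d) is the colimit, indexed
by the comma category (F downarrow d), of H composed with the
projection (F downarrow d) -> C. Here that colimit is given
as a coproduct (disjoint union) of sets, so its cardinality is the
sum of the sizes of the summands.
Coproduct of sets with sizes: 11 + 11 + 3 + 11 + 9 + 10 + 3 + 12
= 70

70


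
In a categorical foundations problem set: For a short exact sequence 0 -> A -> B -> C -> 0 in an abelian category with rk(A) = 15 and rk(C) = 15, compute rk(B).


For a short exact sequence 0 -> A -> B -> C -> 0,
rank is additive: rank(B) = rank(A) + rank(C).
rank(B) = 15 + 15 = 30

30


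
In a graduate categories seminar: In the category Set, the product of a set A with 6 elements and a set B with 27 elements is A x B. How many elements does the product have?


In Set, the product A x B is the Cartesian product.
By the universal property, |A x B| = |A| * |B|.
|A x B| = 6 * 27 = 162

162


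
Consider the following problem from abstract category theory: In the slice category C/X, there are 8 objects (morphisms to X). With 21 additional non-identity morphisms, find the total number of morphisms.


In the slice category C/X, objects are morphisms to X.
Identity morphisms: 8 (one per object of C/X).
Non-identity morphisms: 21.
Total = 8 + 21 = 29

29


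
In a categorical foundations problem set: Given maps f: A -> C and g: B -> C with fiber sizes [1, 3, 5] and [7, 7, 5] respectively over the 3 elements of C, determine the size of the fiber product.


The pullback A x_C B consists of pairs (a, b) with f(a) = g(b).
For each element c in C, the fiber product has |f^-1(c)| * |g^-1(c)| elements.
Summing over C: 1 * 7 + 3 * 7 + 5 * 5
= 7 + 21 + 25 = 53

53


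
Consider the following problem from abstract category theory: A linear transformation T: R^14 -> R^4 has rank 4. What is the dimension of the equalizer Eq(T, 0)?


The equalizer of f and the zero map is ker(f).
By the rank-nullity theorem: dim(ker(f)) = dim(domain) - rank(f).
dim(ker(f)) = 14 - 4 = 10

10


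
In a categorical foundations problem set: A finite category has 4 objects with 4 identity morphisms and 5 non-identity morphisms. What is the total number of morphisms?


Each object has an identity morphism, giving 4 identities.
Adding the 5 non-identity morphisms:
Total = 4 + 5 = 9

9


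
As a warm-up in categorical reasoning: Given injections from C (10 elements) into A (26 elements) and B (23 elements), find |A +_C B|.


The pushout A +_C B identifies the images of C in A and B.
|A +_C B| = |A| + |B| - |C| (for injections).
= 26 + 23 - 10 = 39

39


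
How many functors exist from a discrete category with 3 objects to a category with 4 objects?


A functor from a discrete category C to D is determined by
where each object maps. Each of the 3 objects of C can map
to any of the 4 objects of D independently.
Number of functors = 4^3 = 64

64


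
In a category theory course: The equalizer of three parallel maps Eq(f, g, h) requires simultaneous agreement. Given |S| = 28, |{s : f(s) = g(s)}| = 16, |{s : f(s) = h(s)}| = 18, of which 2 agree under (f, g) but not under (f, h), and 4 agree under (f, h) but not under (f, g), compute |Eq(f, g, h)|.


Eq(f, g, h) is the triple-agreement set: points in S where all three
maps take the same value. Using inclusion-exclusion on the pairwise data:
Pair (f, g) agrees on 16 points; pair (f, h) on 18 points.
Points agreeing under (f, g) but not (f, h) = 2; under (f, h) but not (f, g) = 4.
Triple-agreement = agreement-in-(f, g) minus points that agree under (f, g) but not (f, h):
|Eq(f, g, h)| = 16 - 2 = 14
(cross-check via (f, h): 18 - 4 = 14.)

14


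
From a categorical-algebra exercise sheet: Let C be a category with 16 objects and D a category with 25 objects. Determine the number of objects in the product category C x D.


The product category C x D has objects that are pairs (c, d).
Number of pairs = |Ob(C)| * |Ob(D)| = 16 * 25 = 400

400


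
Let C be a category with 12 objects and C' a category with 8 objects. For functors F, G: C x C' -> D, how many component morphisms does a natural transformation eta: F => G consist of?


A natural transformation eta: F => G assigns one component morphism per
object of the domain category.
The domain is the product category C x C', so
|Ob(C x C')| = |Ob(C)| * |Ob(C')| = 12 * 8 = 96.
Therefore eta has 96 component morphisms.

96


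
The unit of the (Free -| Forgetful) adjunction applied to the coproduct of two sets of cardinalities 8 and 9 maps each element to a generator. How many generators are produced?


The unit eta_X: X -> U(F(X)) of the Free-Forgetful adjunction
maps each element of X to a generator of F(X). For X = S + T (disjoint
union in Set), |S + T| = |S| + |T|.
Total mappings = 8 + 9 = 17.

17


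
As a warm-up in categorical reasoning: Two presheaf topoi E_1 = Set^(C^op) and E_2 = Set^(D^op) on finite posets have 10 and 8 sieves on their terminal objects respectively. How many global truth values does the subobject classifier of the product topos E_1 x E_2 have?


In a product of presheaf topoi E_1 x E_2, the subobject classifier
is Omega = Omega_1 x Omega_2 (componentwise), so
|Omega(top)| = |Omega_1(top_1)| * |Omega_2(top_2)|.
= 10 * 8 = 80.

80


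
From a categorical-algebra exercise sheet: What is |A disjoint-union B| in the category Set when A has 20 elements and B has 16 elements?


In Set, the coproduct A + B is the disjoint union.
|A + B| = |A| + |B| = 20 + 16 = 36

36


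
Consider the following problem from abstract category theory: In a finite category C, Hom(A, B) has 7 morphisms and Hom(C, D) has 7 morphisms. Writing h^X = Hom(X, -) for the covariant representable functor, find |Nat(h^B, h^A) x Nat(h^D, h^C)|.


By the Yoneda lemma, Nat(h^B, h^A) is isomorphic to Hom(A, B),
so |Nat(h^B, h^A)| = |Hom(A, B)| and |Nat(h^D, h^C)| = |Hom(C, D)|.
|Hom(A, B)| = 7, |Hom(C, D)| = 7.
|Nat(h^B, h^A) x Nat(h^D, h^C)| = 7 * 7 = 49

49


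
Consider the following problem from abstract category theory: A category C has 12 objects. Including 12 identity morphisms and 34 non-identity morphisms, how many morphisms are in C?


Each object has an identity morphism, giving 12 identities.
Adding the 34 non-identity morphisms:
Total = 12 + 34 = 46

46


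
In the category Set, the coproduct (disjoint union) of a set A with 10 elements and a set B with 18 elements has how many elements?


In Set, the coproduct A + B is the disjoint union.
|A + B| = |A| + |B| = 10 + 18 = 28

28


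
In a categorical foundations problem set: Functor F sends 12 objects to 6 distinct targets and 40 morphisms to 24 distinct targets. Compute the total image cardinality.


The image of F consists of distinct objects and distinct morphisms.
|Im(F)| on objects = 6
|Im(F)| on morphisms = 24
Total image cardinality = 6 + 24 = 30

30


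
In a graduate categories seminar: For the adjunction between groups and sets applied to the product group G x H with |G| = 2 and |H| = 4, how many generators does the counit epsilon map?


The counit epsilon_K: F(U(K)) -> K of the Free-Forgetful adjunction
maps |K| generators of F(U(K)) into K. For K = G x H (the product group),
|G x H| = |G| * |H|.
Total generators mapped = 2 * 4 = 8.

8


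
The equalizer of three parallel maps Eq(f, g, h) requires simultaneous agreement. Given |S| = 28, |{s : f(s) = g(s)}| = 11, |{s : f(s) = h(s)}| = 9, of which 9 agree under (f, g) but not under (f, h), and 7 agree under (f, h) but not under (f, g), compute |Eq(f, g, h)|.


Eq(f, g, h) is the triple-agreement set: points in S where all three
maps take the same value. Using inclusion-exclusion on the pairwise data:
Pair (f, g) agrees on 11 points; pair (f, h) on 9 points.
Points agreeing under (f, g) but not (f, h) = 9; under (f, h) but not (f, g) = 7.
Triple-agreement = agreement-in-(f, g) minus points that agree under (f, g) but not (f, h):
|Eq(f, g, h)| = 11 - 9 = 2
(cross-check via (f, h): 9 - 7 = 2.)

2


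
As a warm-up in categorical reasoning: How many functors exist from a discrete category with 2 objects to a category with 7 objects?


A functor from a discrete category C to D is determined by
where each object maps. Each of the 2 objects of C can map
to any of the 7 objects of D independently.
Number of functors = 7^2 = 49

49


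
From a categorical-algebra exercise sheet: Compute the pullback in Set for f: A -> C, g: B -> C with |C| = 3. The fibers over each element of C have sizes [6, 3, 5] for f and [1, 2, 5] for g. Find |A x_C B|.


The pullback A x_C B consists of pairs (a, b) with f(a) = g(b).
For each element c in C, the fiber product has |f^-1(c)| * |g^-1(c)| elements.
Summing over C: 6 * 1 + 3 * 2 + 5 * 5
= 6 + 6 + 25 = 37

37


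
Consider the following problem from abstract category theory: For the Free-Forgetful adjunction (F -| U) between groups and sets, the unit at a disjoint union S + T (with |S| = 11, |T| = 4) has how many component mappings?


The unit eta_X: X -> U(F(X)) of the Free-Forgetful adjunction
maps each element of X to a generator of F(X). For X = S + T (disjoint
union in Set), |S + T| = |S| + |T|.
Total mappings = 11 + 4 = 15.

15


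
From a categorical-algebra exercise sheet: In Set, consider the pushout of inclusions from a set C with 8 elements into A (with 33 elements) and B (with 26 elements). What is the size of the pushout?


The pushout A +_C B identifies the images of C in A and B.
|A +_C B| = |A| + |B| - |C| (for injections).
= 33 + 26 - 8 = 51

51


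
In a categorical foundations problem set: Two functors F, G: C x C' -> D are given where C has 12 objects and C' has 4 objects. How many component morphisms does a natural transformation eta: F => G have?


A natural transformation eta: F => G assigns one component morphism per
object of the domain category.
The domain is the product category C x C', so
|Ob(C x C')| = |Ob(C)| * |Ob(C')| = 12 * 4 = 48.
Therefore eta has 48 component morphisms.

48


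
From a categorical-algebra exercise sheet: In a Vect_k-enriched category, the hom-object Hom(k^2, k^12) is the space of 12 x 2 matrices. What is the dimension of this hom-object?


In Vect-enriched categories, Hom(k^n, k^m) is the space of m x n matrices.
dim(Hom(k^2, k^12)) = 12 * 2 = 24

24


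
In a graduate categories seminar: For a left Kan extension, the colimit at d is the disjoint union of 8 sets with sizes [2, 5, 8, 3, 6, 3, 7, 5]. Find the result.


Pointwise, the left Kan extension (Lan_F H)(d) is the colimit, indexed
by the comma category (F downarrow d), of H composed with the
projection (F downarrow d) -> C. Here that colimit is given
as a coproduct (disjoint union) of sets, so its cardinality is the
sum of the sizes of the summands.
Coproduct of sets with sizes: 2 + 5 + 8 + 3 + 6 + 3 + 7 + 5
= 39

39


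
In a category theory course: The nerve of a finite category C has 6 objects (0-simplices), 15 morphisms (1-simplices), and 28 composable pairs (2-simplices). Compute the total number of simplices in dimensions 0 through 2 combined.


The 2-skeleton of the nerve N(C) consists of simplices in dimensions 0, 1, 2:
  |N(C)_0| = 6 (objects)
  |N(C)_1| = 15 (morphisms)
  |N(C)_2| = 28 (composable pairs)
Total = 6 + 15 + 28 = 49

49


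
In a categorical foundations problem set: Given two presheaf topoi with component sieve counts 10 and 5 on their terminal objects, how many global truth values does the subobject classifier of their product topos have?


In a product of presheaf topoi E_1 x E_2, the subobject classifier
is Omega = Omega_1 x Omega_2 (componentwise), so
|Omega(top)| = |Omega_1(top_1)| * |Omega_2(top_2)|.
= 10 * 5 = 50.

50


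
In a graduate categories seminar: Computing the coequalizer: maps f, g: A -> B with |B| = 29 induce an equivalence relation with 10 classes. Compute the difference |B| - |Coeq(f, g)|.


The coequalizer Coeq(f, g) = B / ~ has one element per equivalence class.
|B| = 29, |Coeq(f, g)| = 10.
|B| - |Coeq(f, g)| = 29 - 10 = 19.

19
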